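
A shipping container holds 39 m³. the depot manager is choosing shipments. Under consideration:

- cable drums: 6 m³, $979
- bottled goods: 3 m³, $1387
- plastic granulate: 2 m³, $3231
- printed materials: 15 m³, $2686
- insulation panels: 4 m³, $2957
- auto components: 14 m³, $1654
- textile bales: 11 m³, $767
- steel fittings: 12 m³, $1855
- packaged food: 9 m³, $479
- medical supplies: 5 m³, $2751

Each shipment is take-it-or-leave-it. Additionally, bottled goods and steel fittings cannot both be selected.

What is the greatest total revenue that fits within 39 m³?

13991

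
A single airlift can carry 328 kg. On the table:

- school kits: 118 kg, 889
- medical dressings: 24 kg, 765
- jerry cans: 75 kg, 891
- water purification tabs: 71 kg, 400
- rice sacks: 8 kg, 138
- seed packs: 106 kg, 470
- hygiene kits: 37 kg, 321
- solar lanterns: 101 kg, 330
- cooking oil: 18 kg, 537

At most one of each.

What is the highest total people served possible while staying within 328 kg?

3620

Taking the top-ratio supplies first gives school kits + medical dressings + jerry cans + rice sacks + hygiene kits + cooking oil for 3541 (280 kg).
Replace hygiene kits with water purification tabs: the trade gains 79 net, giving 3620 at 314 kg.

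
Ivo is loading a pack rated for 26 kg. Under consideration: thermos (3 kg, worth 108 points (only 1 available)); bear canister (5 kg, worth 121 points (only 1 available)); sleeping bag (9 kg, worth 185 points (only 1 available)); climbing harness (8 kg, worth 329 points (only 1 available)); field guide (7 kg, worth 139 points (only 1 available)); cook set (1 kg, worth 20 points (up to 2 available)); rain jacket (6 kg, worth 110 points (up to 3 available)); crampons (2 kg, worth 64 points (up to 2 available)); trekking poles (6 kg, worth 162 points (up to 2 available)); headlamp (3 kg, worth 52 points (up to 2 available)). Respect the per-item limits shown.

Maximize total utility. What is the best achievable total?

By utility per kg: climbing harness 41.12, thermos 36.00, crampons 32.00, trekking poles 27.00 lead.
Best packing: thermos + bear canister + climbing harness + 2×crampons + trekking poles — 26 kg, 848 total.
Nothing else within 26 kg beats 848.

848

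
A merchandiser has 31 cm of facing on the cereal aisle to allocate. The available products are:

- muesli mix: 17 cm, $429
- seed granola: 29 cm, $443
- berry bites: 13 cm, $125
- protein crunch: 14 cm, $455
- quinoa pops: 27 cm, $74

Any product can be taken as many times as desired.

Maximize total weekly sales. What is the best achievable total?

910

2×protein crunch uses 28 of the 31 cm and totals 910.
Nothing else within 31 cm beats 910.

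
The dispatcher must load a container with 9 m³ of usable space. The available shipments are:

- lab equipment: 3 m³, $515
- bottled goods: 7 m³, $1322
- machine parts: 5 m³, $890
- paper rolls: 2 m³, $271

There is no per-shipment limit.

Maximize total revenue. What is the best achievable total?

1593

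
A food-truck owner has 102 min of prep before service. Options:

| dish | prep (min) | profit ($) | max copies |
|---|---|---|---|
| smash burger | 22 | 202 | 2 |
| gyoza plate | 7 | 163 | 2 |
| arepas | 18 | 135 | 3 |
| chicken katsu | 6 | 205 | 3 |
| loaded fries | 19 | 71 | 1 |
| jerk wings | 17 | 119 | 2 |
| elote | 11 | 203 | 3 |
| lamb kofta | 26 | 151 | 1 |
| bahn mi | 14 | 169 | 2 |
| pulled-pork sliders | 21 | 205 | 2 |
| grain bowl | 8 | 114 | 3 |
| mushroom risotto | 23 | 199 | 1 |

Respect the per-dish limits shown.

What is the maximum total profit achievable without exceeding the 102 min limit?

2002

The ratio heuristic lands on 2×gyoza plate + 3×chicken katsu + 3×elote + 3×grain bowl (1892) but leaves 13 min idle.
Dropping 2×grain bowl frees 16 min; slotting in 2×bahn mi (28 min) lifts the total to 2002 at 101 min.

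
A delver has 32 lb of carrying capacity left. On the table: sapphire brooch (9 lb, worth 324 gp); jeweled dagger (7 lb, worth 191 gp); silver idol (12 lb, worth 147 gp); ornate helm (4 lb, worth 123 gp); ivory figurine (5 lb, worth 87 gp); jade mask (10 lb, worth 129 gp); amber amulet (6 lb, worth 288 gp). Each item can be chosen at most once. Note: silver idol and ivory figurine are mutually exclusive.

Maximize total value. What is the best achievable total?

The ratio ordering already packs tightly: sapphire brooch + jeweled dagger + ornate helm + ivory figurine + amber amulet, 31 lb, 1013.
The closest alternative, sapphire brooch + jeweled dagger + jade mask + amber amulet, reaches only 932.

1013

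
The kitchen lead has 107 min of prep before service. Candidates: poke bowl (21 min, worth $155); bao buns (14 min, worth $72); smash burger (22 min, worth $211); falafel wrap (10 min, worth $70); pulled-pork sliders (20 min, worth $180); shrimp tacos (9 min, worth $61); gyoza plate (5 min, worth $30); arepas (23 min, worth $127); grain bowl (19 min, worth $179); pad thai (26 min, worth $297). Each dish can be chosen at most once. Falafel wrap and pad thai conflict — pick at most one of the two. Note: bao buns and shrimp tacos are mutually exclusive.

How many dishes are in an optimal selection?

6

Best achievable profit is 969.
bao buns + smash burger + pulled-pork sliders + gyoza plate + grain bowl + pad thai hits 969 at 106 min.
Any selection reaching 969 contains exactly 6 dishes.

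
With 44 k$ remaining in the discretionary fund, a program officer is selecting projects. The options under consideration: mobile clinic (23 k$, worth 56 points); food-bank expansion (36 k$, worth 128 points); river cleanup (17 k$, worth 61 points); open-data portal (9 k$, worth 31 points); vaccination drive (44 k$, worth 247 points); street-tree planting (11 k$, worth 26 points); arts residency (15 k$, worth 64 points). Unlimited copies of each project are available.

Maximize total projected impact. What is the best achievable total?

Vaccination drive uses 44 of the 44 k$ and totals 247.
Nothing else within 44 k$ beats 247.

247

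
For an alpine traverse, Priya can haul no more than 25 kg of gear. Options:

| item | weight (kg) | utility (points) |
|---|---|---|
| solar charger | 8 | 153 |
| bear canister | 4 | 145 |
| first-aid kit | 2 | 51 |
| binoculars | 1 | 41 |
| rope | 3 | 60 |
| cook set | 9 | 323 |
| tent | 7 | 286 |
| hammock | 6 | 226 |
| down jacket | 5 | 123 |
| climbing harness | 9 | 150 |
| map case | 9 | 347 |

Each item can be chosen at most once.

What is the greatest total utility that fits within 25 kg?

956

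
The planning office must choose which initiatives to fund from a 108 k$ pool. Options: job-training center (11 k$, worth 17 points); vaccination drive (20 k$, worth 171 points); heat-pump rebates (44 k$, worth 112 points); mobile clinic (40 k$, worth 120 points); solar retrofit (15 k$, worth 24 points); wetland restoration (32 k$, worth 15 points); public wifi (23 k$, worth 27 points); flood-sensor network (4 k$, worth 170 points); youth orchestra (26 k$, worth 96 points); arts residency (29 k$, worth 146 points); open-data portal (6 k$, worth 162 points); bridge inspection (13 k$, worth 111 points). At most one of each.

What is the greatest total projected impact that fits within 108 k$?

Vaccination drive + flood-sensor network + youth orchestra + arts residency + open-data portal + bridge inspection uses 98 of the 108 k$ and totals 856.

856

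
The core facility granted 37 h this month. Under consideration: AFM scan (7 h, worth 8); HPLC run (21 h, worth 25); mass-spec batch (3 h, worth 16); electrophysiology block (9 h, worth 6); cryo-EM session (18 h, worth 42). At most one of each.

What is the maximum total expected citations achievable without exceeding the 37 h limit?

72

Ranking by ratio (expected citations/h): mass-spec batch 5.33, cryo-EM session 2.33, HPLC run 1.19, AFM scan 1.14.
AFM scan + mass-spec batch + electrophysiology block + cryo-EM session uses 37 of the 37 h and totals 72.
Runner-up AFM scan + mass-spec batch + cryo-EM session tops out at 66.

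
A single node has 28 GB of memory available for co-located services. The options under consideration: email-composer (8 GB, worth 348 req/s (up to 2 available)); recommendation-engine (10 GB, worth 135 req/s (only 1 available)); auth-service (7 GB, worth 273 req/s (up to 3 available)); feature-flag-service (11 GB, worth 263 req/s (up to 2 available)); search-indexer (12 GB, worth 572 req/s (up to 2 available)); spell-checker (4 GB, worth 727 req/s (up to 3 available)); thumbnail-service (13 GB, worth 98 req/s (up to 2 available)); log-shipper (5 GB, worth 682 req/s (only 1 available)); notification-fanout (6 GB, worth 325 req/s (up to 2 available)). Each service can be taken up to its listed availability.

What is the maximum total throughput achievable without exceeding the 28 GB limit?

3211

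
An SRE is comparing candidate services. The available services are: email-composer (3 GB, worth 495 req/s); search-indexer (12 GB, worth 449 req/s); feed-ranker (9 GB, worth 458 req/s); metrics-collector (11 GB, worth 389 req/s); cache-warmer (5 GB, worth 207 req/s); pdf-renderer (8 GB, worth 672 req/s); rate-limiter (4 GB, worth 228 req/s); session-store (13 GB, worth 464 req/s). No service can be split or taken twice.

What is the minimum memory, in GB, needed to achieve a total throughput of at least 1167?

Need the lightest bundle worth ≥ 1167.
email-composer + pdf-renderer reaches 1167 using 11 GB.
Below 11 GB the best achievable stays under 1167.

11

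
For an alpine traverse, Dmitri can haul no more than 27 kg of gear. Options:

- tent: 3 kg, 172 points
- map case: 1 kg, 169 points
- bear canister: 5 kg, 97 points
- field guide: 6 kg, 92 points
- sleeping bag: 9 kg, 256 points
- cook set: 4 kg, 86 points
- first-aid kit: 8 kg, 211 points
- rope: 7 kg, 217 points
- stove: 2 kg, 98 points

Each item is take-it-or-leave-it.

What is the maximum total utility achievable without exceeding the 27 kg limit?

1009

Greedy by ratio would take tent + map case + sleeping bag + cook set + rope + stove: 26 kg used, total 998.
Dropping cook set frees 4 kg; slotting in bear canister (5 kg) lifts the total to 1009 at 27 kg.
Runner-up tent + map case + sleeping bag + cook set + rope + stove tops out at 998.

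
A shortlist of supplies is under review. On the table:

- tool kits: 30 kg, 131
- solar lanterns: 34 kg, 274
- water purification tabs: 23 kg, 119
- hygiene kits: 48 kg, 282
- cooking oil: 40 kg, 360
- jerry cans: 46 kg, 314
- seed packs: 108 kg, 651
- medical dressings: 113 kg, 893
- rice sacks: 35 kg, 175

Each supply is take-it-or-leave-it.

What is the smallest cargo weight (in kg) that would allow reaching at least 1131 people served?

Look for the lowest-cargo combination reaching 1131.
solar lanterns + medical dressings: 1167 people served at 147 kg.
Below 147 kg the best achievable stays under 1131.

147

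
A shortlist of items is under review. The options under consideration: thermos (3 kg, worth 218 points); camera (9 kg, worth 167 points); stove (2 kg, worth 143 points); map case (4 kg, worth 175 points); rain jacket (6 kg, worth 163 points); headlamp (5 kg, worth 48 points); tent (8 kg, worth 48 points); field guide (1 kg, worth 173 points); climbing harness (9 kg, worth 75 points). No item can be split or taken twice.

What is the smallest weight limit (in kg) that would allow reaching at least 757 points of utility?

Need the lightest bundle worth ≥ 757.
thermos + stove + map case + headlamp + field guide: 757 utility at 15 kg.
Any bundle with less than 15 kg falls short of 757.

15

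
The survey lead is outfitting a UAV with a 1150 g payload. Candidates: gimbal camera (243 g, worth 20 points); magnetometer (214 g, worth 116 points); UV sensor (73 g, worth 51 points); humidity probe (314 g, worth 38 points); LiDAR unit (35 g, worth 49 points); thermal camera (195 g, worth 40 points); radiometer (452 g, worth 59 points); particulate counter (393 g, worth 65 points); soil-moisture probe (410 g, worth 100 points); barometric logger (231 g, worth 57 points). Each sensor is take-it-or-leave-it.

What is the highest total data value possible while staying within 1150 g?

Taking the top-ratio sensors first gives magnetometer + UV sensor + LiDAR unit + soil-moisture probe + barometric logger for 373 (963 g).
The 231 g tied up in barometric logger is better spent on particulate counter — total rises to 381 (1125 g).

381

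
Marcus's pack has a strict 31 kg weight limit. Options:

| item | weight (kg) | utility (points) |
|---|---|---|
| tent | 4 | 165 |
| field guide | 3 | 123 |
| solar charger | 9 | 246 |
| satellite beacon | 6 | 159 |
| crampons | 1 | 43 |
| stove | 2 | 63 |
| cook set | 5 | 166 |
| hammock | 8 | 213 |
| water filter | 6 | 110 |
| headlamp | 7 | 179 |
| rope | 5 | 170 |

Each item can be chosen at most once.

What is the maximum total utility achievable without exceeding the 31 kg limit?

1005

Taking the top-ratio items first gives tent + field guide + solar charger + crampons + stove + cook set + rope for 976 (29 kg).
The 11 kg tied up in solar charger and stove is better spent on satellite beacon + headlamp — total rises to 1005 (31 kg).
Runner-up tent + field guide + satellite beacon + cook set + hammock + rope tops out at 996.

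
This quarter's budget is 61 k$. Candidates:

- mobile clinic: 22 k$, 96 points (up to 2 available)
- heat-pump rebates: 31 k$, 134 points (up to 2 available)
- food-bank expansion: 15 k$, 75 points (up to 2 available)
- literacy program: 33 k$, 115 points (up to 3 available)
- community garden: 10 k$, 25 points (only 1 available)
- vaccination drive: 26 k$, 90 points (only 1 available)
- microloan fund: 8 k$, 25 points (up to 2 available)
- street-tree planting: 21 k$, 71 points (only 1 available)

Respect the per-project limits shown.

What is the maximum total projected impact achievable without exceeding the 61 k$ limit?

284

The ratio heuristic lands on mobile clinic + 2×food-bank expansion + microloan fund (271) but leaves 1 k$ idle.
Replace mobile clinic and microloan fund with heat-pump rebates: the trade gains 13 net, giving 284 at 61 k$.
Every other selection either busts 61 k$ or exceeds an availability limit or fails to beat 284.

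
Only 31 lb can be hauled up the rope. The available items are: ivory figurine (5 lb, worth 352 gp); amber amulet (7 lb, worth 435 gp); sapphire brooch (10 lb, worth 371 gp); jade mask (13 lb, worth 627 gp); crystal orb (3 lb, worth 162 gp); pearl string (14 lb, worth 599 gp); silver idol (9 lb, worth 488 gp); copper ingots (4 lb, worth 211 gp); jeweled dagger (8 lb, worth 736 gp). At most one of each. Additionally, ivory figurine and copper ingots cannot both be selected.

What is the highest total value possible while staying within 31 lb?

2032

The ratio heuristic lands on ivory figurine + amber amulet + silver idol + jeweled dagger (2011) but leaves 2 lb idle.
Dropping ivory figurine frees 5 lb; slotting in crystal orb + copper ingots (7 lb) lifts the total to 2032 at 31 lb.
An exhaustive check of the 512 subsets confirms 2032.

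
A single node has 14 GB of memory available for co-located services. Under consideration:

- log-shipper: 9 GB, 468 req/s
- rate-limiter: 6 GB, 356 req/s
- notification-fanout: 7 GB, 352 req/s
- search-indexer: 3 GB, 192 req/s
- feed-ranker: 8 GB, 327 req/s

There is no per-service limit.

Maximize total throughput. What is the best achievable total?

Density check — search-indexer 64.00, rate-limiter 59.33, log-shipper 52.00, notification-fanout 50.29 are the best per GB.
The ratio ordering already packs tightly: 4×search-indexer, 12 GB, 768.
The spare 2 GB is too small for any remaining service, and no exchange beats 768.

768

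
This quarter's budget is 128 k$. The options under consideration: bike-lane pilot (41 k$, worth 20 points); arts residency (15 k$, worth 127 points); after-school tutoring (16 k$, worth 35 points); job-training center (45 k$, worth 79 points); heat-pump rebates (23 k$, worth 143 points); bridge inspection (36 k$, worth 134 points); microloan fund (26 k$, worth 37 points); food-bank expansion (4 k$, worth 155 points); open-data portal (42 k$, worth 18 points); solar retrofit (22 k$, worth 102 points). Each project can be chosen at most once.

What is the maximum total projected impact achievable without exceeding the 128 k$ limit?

Density check — food-bank expansion 38.75, arts residency 8.47, heat-pump rebates 6.22 are the best per k$.
Filling by ratio: arts residency + after-school tutoring + heat-pump rebates + bridge inspection + food-bank expansion + solar retrofit for 696, with 12 k$ left unused.
Dropping after-school tutoring frees 16 k$; slotting in microloan fund (26 k$) lifts the total to 698 at 126 k$.
Every other selection either busts 128 k$ or fails to beat 698.

698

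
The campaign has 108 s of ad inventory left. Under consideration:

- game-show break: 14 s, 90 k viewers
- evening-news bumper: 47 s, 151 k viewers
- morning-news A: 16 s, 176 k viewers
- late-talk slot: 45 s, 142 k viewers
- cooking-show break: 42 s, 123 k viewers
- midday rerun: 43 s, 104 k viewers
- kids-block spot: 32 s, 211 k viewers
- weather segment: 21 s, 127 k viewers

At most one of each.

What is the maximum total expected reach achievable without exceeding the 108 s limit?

619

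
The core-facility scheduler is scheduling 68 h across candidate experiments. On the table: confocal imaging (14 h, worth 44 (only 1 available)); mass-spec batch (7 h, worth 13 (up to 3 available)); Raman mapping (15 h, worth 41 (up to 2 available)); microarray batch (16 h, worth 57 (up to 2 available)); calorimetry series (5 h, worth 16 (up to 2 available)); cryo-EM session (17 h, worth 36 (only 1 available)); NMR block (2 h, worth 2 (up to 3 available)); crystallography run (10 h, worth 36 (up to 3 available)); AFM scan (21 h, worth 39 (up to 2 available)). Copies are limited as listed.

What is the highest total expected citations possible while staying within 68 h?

238

Best packing: 2×microarray batch + calorimetry series + 3×crystallography run — 67 h, 238 total.
No other feasible combination exceeds 238.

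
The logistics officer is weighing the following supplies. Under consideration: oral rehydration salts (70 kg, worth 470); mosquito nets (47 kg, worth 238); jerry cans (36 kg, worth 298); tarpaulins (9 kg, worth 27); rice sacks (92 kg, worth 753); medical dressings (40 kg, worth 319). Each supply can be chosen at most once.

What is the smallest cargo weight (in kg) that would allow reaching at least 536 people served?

76

Look for the lowest-cargo combination reaching 536.
Taking jerry cans + medical dressings gives 617 (≥ 536) for 76 kg.
Any bundle with less than 76 kg falls short of 536.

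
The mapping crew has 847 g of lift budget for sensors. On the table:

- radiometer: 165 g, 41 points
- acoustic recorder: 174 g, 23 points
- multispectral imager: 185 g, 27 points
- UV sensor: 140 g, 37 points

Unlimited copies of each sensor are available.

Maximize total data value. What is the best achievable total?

222

Best packing: 6×UV sensor — 840 g, 222 total.
That's the maximum — no swap from here does better than 222.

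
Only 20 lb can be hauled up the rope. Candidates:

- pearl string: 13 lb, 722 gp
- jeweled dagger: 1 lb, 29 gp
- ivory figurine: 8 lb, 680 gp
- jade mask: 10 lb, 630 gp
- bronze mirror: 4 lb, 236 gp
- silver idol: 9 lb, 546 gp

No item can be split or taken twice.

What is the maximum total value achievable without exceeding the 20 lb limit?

1339

Jeweled dagger + ivory figurine + jade mask uses 19 of the 20 lb and totals 1339.
Every other selection either busts 20 lb or fails to beat 1339.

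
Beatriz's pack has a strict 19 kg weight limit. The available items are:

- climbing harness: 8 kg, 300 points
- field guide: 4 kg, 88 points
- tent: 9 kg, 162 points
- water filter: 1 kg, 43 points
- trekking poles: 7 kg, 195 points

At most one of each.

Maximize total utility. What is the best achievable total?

A density-first pass picks climbing harness + water filter + trekking poles — 538 at 16 kg.
Dropping water filter frees 1 kg; slotting in field guide (4 kg) lifts the total to 583 at 19 kg.
That's the maximum — no swap from here does better than 583.

583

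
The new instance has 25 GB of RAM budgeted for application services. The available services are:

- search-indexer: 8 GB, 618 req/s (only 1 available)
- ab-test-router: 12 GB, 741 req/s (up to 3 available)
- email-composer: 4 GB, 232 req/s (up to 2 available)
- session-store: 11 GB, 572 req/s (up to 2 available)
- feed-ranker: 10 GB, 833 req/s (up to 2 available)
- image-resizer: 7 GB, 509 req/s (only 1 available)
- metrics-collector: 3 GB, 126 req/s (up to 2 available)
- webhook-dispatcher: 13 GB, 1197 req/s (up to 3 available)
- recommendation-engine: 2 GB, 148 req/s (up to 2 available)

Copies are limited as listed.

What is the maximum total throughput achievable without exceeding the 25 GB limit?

2178

Density check — webhook-dispatcher 92.08, feed-ranker 83.30, search-indexer 77.25 are the best per GB.
Best packing: feed-ranker + webhook-dispatcher + recommendation-engine — 25 GB, 2178 total.
No other feasible combination exceeds 2178.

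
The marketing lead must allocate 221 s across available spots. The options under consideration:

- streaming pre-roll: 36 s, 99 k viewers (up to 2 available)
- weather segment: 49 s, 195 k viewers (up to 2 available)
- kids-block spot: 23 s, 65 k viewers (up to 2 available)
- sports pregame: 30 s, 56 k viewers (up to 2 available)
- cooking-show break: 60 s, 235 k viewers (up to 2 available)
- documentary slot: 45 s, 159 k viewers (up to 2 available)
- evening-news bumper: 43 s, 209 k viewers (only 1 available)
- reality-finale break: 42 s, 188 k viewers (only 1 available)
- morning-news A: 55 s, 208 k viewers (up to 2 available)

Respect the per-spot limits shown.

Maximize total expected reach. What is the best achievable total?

The ratio heuristic lands on 2×weather segment + kids-block spot + evening-news bumper + reality-finale break (852) but leaves 15 s idle.
Replace weather segment with cooking-show break: the trade gains 40 net, giving 892 at 217 s.
The spare 4 s is too small for any remaining spot, and no exchange beats 892.

892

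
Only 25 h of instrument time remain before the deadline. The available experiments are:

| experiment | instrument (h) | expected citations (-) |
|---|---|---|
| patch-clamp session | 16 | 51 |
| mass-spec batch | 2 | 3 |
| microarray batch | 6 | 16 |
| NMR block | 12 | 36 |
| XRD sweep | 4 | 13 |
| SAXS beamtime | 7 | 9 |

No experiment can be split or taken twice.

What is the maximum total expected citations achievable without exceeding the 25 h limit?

Greedy by ratio would take patch-clamp session + mass-spec batch + XRD sweep: 22 h used, total 67.
The 4 h tied up in XRD sweep is better spent on microarray batch — total rises to 70 (24 h).

70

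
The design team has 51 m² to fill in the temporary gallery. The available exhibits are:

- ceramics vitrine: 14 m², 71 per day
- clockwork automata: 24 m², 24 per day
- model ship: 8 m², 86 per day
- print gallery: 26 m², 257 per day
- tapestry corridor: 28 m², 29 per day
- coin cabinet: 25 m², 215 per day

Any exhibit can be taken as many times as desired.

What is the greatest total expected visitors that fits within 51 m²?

By expected visitors per m²: model ship 10.75, print gallery 9.88, coin cabinet 8.60 lead.
6×model ship uses 48 of the 51 m² and totals 516.
Nothing else within 51 m² beats 516.

516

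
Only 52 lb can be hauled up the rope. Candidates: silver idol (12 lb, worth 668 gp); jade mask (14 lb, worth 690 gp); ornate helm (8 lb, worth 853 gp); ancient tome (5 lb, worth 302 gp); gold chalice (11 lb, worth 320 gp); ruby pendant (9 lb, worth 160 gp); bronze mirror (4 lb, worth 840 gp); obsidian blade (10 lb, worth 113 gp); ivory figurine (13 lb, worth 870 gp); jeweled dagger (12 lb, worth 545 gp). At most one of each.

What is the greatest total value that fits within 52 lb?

Filling by ratio: silver idol + ornate helm + ancient tome + ruby pendant + bronze mirror + ivory figurine for 3693, with 1 lb left unused.
Dropping ancient tome and ruby pendant frees 14 lb; slotting in jade mask (14 lb) lifts the total to 3921 at 51 lb.
An exhaustive check of the 1024 subsets confirms 3921.

3921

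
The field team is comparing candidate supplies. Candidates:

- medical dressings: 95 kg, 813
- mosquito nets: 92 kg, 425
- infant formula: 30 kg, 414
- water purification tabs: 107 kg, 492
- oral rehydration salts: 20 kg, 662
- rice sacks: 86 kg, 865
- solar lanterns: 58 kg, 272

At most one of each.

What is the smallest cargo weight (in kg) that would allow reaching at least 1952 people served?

Minimise kg subject to total people served ≥ 1952.
Taking infant formula + oral rehydration salts + rice sacks + solar lanterns gives 2213 (≥ 1952) for 194 kg.
Below 194 kg the best achievable stays under 1952.

194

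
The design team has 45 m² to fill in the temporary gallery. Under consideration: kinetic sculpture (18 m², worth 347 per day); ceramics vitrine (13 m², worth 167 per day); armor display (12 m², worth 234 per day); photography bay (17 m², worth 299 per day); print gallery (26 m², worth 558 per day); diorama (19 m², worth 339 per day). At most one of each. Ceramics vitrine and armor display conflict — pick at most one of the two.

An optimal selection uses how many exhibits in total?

2

Optimal total is 905.
One optimal bundle: kinetic sculpture + print gallery (44 m²).
Any selection reaching 905 contains exactly 2 exhibits.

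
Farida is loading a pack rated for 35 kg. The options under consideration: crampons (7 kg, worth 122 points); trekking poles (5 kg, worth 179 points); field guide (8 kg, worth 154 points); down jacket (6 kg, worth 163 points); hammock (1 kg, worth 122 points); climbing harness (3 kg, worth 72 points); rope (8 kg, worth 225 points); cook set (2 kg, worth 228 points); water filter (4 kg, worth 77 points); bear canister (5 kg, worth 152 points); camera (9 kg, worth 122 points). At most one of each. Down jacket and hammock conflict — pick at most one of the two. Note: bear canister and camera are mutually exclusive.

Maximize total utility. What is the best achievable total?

1177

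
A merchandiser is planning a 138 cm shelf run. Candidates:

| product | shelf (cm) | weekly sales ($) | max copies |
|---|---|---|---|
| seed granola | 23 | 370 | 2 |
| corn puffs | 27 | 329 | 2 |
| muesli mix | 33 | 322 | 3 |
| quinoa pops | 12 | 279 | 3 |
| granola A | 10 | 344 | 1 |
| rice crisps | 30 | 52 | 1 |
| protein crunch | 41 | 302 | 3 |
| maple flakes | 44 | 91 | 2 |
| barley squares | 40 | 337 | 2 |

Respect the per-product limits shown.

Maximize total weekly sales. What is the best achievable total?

The ratio heuristic lands on 2×seed granola + corn puffs + 3×quinoa pops + granola A (2250) but leaves 19 cm idle.
Replace quinoa pops with corn puffs: the trade gains 50 net, giving 2300 at 134 cm.
No other feasible combination exceeds 2300.

2300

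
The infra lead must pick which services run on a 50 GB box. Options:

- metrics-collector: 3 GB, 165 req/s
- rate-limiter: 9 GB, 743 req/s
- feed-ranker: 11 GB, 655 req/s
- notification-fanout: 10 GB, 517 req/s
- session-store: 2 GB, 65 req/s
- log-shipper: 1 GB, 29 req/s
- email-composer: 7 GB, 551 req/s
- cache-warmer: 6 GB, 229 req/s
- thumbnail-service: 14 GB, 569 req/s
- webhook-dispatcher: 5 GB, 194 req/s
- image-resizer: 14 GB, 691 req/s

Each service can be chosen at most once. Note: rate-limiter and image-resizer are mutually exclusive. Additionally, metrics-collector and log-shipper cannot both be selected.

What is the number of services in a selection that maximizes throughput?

The maximum throughput within 50 GB is 2954.
For example rate-limiter + feed-ranker + notification-fanout + session-store + email-composer + cache-warmer + webhook-dispatcher achieves it, using 50 GB.
All optima have 7 services.

7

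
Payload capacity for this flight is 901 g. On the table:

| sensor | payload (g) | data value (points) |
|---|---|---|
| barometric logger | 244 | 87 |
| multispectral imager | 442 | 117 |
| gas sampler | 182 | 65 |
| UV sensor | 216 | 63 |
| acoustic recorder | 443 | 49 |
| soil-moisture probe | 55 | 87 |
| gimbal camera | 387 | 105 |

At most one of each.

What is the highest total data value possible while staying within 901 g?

344

A density-first pass picks barometric logger + gas sampler + UV sensor + soil-moisture probe — 302 at 697 g.
The 216 g tied up in UV sensor is better spent on gimbal camera — total rises to 344 (868 g).
An exhaustive check of the 128 subsets confirms 344.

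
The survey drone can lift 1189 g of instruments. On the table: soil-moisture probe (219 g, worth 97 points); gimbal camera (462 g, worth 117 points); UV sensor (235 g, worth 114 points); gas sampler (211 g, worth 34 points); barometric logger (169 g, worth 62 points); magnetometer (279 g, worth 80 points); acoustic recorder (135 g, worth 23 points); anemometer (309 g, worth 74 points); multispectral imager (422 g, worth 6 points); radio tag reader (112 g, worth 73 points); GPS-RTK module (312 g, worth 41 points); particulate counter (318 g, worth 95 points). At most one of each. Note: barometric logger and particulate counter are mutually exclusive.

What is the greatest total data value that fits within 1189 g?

Taking soil-moisture probe + UV sensor + magnetometer + radio tag reader + particulate counter: 1163 g used, 459 in data value.
Nothing else feasible within 1189 g beats 459.

459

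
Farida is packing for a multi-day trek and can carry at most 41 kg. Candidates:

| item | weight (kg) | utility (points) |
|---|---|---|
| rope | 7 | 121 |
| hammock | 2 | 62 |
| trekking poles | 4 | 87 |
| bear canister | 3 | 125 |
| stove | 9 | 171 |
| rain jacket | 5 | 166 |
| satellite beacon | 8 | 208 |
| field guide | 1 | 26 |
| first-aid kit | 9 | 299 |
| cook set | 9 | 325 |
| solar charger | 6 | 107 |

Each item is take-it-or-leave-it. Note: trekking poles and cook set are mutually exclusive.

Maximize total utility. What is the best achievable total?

1256

Taking bear canister + rain jacket + satellite beacon + field guide + first-aid kit + cook set + solar charger: 41 kg used, 1256 in utility.
No other feasible combination exceeds 1256.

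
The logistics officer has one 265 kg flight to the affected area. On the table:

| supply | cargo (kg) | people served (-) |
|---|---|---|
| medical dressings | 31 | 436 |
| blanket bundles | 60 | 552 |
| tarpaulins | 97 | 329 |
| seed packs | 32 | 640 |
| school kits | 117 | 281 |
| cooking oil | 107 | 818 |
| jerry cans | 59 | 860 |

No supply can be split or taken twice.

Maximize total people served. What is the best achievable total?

2870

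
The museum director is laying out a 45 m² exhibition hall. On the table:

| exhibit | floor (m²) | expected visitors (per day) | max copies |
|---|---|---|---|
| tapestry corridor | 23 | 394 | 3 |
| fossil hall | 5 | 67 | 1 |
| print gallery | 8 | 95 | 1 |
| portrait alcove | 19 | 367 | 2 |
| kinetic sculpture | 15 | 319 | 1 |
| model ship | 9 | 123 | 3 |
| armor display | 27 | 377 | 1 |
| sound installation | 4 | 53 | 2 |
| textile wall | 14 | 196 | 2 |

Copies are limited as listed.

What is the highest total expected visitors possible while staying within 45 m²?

Best packing: portrait alcove + kinetic sculpture + model ship — 43 m², 809 total.
Every other selection either busts 45 m² or exceeds an availability limit or fails to beat 809.

809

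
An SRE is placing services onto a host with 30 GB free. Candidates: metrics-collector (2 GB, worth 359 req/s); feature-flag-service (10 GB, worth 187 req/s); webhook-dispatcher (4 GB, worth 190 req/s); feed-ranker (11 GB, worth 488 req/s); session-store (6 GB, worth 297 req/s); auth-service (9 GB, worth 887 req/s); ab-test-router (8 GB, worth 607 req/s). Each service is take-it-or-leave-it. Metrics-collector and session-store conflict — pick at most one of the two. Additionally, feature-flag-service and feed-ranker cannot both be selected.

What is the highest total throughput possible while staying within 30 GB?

Density check — metrics-collector 179.50, auth-service 98.56, ab-test-router 75.88, session-store 49.50 are the best per GB.
Best packing: metrics-collector + feed-ranker + auth-service + ab-test-router — 30 GB, 2341 total.

2341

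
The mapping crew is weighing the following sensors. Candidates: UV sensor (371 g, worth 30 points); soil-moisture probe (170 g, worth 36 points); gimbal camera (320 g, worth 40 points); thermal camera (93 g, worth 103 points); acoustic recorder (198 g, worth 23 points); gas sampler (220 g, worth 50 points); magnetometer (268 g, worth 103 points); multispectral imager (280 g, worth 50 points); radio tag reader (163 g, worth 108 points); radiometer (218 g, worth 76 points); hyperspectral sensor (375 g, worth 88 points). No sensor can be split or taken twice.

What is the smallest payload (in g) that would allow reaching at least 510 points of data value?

1287

Minimise g subject to total data value ≥ 510.
Taking soil-moisture probe + thermal camera + magnetometer + radio tag reader + radiometer + hyperspectral sensor gives 514 (≥ 510) for 1287 g.
Any bundle with less than 1287 g falls short of 510.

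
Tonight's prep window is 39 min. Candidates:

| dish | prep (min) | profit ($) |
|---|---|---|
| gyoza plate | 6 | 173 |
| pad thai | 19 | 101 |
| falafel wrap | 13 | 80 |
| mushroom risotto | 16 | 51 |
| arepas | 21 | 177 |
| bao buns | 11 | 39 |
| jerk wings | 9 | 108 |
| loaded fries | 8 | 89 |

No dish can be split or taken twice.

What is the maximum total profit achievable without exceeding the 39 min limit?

458

A density-first pass picks gyoza plate + falafel wrap + jerk wings + loaded fries — 450 at 36 min.
Replace falafel wrap and loaded fries with arepas: the trade gains 8 net, giving 458 at 36 min.
The closest alternative, gyoza plate + falafel wrap + jerk wings + loaded fries, reaches only 450.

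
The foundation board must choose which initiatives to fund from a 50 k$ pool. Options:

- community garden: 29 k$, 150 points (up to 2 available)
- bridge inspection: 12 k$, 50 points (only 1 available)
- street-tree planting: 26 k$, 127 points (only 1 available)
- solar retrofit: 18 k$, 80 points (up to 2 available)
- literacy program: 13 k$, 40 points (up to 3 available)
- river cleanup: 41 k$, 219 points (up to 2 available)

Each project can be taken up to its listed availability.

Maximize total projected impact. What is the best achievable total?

230

A density-first pass picks river cleanup — 219 at 41 k$.
Replace river cleanup with community garden + solar retrofit: the trade gains 11 net, giving 230 at 47 k$.
That's the maximum — no swap from here does better than 230.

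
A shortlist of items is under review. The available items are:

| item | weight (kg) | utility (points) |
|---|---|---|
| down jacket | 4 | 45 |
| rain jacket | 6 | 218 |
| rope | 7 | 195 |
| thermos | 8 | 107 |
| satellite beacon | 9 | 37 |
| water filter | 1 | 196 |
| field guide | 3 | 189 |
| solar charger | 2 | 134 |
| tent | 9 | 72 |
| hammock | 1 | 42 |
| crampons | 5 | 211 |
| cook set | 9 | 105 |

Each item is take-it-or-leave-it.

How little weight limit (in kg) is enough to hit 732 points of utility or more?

12

Look for the lowest-weight combination reaching 732.
rain jacket + water filter + field guide + solar charger: 737 utility at 12 kg.
Below 12 kg the best achievable stays under 732.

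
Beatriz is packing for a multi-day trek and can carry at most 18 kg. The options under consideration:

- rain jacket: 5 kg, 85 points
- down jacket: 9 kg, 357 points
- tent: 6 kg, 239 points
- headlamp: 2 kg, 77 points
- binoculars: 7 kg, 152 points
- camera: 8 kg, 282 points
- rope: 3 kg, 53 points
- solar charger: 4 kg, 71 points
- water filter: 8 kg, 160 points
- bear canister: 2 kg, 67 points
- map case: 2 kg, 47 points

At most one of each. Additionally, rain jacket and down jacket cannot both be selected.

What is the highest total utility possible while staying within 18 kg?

Ranking by ratio (utility/kg): tent 39.83, down jacket 39.67, headlamp 38.50, camera 35.25.
The ratio ordering already packs tightly: down jacket + tent + headlamp, 17 kg, 673.
Runner-up tent + headlamp + camera + bear canister tops out at 665.

673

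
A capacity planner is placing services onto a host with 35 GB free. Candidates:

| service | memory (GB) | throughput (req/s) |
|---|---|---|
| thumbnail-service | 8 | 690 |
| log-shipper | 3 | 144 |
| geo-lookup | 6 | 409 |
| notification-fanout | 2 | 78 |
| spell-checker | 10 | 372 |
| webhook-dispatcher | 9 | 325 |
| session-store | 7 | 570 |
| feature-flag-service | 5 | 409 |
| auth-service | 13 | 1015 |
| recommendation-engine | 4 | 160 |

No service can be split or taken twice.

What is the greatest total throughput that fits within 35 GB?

Taking thumbnail-service + notification-fanout + session-store + feature-flag-service + auth-service: 35 GB used, 2762 in throughput.

2762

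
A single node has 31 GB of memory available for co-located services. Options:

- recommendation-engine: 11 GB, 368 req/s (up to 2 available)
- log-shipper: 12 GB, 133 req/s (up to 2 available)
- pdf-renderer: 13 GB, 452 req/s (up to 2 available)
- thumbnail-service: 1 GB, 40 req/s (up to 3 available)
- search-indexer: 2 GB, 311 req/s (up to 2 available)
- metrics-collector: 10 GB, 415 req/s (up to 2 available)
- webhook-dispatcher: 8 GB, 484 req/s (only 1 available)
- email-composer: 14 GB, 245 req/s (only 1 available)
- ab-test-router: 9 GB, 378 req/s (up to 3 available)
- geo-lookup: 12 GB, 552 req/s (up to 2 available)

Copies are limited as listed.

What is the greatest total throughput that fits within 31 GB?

1902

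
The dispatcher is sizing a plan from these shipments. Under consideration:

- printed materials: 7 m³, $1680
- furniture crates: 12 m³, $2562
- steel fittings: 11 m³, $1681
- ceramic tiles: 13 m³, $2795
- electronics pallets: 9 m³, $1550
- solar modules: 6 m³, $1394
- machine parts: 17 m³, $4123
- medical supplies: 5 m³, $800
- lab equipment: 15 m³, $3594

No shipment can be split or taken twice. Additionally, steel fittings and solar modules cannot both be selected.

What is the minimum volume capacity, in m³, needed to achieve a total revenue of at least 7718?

34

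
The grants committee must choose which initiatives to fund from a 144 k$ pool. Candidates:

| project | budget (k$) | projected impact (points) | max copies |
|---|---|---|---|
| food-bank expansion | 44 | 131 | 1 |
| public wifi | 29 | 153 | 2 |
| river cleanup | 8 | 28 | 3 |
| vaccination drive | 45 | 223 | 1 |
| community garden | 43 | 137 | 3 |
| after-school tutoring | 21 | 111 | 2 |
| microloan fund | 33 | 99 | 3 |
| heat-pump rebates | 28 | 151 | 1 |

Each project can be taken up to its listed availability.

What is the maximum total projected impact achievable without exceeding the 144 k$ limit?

749

Ranking by ratio (projected impact/k$): heat-pump rebates 5.39, after-school tutoring 5.29, public wifi 5.28, vaccination drive 4.96.
Taking the top-ratio projects first gives 2×public wifi + 2×river cleanup + 2×after-school tutoring + heat-pump rebates for 735 (144 k$).
Dropping public wifi and 2×river cleanup frees 45 k$; slotting in vaccination drive (45 k$) lifts the total to 749 at 144 k$.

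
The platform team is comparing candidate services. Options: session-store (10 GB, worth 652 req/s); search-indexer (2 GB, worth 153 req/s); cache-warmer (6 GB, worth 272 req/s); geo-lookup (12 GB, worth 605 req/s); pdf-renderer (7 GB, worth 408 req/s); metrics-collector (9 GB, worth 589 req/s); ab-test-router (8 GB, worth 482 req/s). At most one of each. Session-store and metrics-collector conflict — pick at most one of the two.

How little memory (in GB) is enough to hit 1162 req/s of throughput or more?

19

Need the lightest bundle worth ≥ 1162.
Taking session-store + search-indexer + pdf-renderer gives 1213 (≥ 1162) for 19 GB.
No combination under 19 GB hits 1162.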